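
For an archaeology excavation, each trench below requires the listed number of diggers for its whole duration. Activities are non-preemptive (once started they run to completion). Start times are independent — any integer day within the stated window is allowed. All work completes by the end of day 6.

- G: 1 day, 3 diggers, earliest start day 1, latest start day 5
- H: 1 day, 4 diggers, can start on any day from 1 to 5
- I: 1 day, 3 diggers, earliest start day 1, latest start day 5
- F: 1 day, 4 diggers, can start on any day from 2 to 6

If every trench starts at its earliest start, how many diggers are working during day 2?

At early start, day 2 has: F.
Demand: 4 = 4.

4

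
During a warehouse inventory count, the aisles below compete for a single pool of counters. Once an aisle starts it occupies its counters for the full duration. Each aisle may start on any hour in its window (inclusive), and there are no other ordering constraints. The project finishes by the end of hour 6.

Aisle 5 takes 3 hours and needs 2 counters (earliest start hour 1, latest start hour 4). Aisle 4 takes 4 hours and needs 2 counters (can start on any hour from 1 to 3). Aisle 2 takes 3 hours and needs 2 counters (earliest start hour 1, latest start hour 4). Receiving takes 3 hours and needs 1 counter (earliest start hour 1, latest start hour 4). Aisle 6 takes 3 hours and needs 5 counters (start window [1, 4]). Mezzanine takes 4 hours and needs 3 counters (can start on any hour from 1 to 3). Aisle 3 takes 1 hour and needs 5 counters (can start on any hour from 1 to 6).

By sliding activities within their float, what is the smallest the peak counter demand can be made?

Early-start (Aisle 5@1, Aisle 4@1, Aisle 2@1, Receiving@1, Aisle 6@1, Mezzanine@1, Aisle 3@1) gives peak 20: h1:20  h2:15  h3:15  h4:5  h5:0  h6:0.
Shift Aisle 6→4, Aisle 3→5.
Schedule Aisle 5@1, Aisle 4@1, Aisle 2@1, Receiving@1, Aisle 6@4, Mezzanine@1, Aisle 3@5: h1:10  h2:10  h3:10  h4:10  h5:10  h6:5 — peak 10.
Total counter-hours = 55 over 6 hours ⇒ peak ≥ ⌈55/6⌉ = 10, so 10 is optimal.

10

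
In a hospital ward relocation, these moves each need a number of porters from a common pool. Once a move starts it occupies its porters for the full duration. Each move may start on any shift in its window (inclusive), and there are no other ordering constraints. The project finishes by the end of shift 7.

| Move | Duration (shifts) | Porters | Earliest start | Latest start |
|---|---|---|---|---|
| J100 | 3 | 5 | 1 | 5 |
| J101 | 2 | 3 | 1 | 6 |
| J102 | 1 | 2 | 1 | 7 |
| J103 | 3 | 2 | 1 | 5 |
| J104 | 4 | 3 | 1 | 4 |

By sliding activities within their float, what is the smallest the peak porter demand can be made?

Early-start (J100@1, J101@1, J102@1, J103@1, J104@1) gives peak 15: s1:15  s2:13  s3:10  s4:3  s5:0  s6:0  s7:0.
Shift J101→4, J102→6, J104→4.
Schedule J100@1, J101@4, J102@6, J103@1, J104@4: s1:7  s2:7  s3:7  s4:6  s5:6  s6:5  s7:3 — peak 7.

7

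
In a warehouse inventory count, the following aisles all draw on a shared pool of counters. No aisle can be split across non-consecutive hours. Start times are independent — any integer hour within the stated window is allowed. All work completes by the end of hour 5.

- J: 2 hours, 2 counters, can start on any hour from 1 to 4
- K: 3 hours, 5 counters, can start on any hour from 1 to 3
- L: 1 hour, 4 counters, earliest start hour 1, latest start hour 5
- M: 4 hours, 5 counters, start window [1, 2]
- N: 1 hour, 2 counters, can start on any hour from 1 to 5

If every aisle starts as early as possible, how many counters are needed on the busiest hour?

18

Early-start schedule: J@1, K@1, L@1, M@1, N@1.
Load per hour: hour 1: 18, hour 2: 12, hour 3: 10, hour 4: 5, hour 5: 0.
Peak is 18.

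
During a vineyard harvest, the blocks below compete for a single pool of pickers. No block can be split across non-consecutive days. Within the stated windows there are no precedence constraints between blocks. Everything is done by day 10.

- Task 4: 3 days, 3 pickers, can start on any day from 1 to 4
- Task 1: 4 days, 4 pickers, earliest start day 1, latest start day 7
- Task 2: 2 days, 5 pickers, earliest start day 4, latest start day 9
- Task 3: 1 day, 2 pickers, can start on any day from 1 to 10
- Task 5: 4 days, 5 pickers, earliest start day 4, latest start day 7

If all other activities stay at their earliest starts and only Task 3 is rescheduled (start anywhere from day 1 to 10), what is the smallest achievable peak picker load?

Task 3@1: d1:9  d2:7  d3:7  d4:14  d5:10  d6:5  d7:5  d8:0  d9:0  d10:0 → peak 14
Task 3@2: d1:7  d2:9  d3:7  d4:14  d5:10  d6:5  d7:5  d8:0  d9:0  d10:0 → peak 14
Task 3@3: d1:7  d2:7  d3:9  d4:14  d5:10  d6:5  d7:5  d8:0  d9:0  d10:0 → peak 14
Task 3@4: d1:7  d2:7  d3:7  d4:16  d5:10  d6:5  d7:5  d8:0  d9:0  d10:0 → peak 16
Task 3@5: d1:7  d2:7  d3:7  d4:14  d5:12  d6:5  d7:5  d8:0  d9:0  d10:0 → peak 14
Task 3@6: d1:7  d2:7  d3:7  d4:14  d5:10  d6:7  d7:5  d8:0  d9:0  d10:0 → peak 14
Task 3@7: d1:7  d2:7  d3:7  d4:14  d5:10  d6:5  d7:7  d8:0  d9:0  d10:0 → peak 14
Task 3@8: d1:7  d2:7  d3:7  d4:14  d5:10  d6:5  d7:5  d8:2  d9:0  d10:0 → peak 14
Task 3@9: d1:7  d2:7  d3:7  d4:14  d5:10  d6:5  d7:5  d8:0  d9:2  d10:0 → peak 14
Task 3@10: d1:7  d2:7  d3:7  d4:14  d5:10  d6:5  d7:5  d8:0  d9:0  d10:2 → peak 14
Best is Task 3@1, peak 14.

14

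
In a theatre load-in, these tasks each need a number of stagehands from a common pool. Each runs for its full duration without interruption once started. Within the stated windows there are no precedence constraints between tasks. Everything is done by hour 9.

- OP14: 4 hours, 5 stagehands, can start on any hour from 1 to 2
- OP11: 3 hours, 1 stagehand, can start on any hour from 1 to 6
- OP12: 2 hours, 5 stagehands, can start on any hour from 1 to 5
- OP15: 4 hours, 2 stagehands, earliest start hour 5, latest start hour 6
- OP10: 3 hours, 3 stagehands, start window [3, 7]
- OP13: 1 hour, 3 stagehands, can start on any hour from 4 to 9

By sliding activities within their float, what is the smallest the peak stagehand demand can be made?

7

Early-start (OP14@1, OP11@1, OP12@1, OP15@5, OP10@3, OP13@4) gives peak 11: h1:11  h2:11  h3:9  h4:11  h5:5  h6:2  h7:2  h8:2  h9:0.
Shift OP12→5, OP10→7, OP13→9.
Schedule OP14@1, OP11@1, OP12@5, OP15@5, OP10@7, OP13@9: h1:6  h2:6  h3:6  h4:5  h5:7  h6:7  h7:5  h8:5  h9:6 — peak 7.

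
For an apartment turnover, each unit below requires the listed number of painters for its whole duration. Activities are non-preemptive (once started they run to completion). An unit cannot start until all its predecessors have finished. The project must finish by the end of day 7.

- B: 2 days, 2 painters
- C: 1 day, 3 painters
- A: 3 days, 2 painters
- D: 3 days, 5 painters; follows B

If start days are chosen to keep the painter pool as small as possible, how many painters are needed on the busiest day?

5

Early-start (B@1, C@1, A@1, D@3) gives peak 7: d1:7  d2:4  d3:7  d4:5  d5:5  d6:0  d7:0.
Shift A→2, D→5.
Schedule B@1, C@1, A@2, D@5: d1:5  d2:4  d3:2  d4:2  d5:5  d6:5  d7:5 — peak 5.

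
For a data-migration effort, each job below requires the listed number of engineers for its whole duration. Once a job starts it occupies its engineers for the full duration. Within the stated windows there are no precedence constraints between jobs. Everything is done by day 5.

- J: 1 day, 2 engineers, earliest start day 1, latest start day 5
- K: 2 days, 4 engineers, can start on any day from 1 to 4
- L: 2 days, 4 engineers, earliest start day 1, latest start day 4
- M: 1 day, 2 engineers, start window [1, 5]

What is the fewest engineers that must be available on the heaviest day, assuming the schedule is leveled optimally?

Early-start (J@1, K@1, L@1, M@1) gives peak 12: d1:12  d2:8  d3:0  d4:0  d5:0.
Shift K→2, L→4.
Schedule J@1, K@2, L@4, M@1: d1:4  d2:4  d3:4  d4:4  d5:4 — peak 4.
Total engineer-days = 20 over 5 days ⇒ peak ≥ ⌈20/5⌉ = 4, so 4 is optimal.

4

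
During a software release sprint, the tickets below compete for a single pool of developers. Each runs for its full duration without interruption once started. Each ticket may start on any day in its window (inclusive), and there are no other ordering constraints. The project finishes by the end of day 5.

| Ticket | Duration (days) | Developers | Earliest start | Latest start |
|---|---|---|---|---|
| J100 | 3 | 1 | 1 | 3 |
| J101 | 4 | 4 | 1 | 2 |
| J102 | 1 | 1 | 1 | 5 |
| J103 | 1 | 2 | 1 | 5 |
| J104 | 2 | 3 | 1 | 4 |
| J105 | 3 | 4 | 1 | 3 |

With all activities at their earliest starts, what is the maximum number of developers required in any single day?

Early-start schedule: J100@1, J101@1, J102@1, J103@1, J104@1, J105@1.
Load per day: day 1: 15, day 2: 12, day 3: 9, day 4: 4, day 5: 0.
Peak is 15.

15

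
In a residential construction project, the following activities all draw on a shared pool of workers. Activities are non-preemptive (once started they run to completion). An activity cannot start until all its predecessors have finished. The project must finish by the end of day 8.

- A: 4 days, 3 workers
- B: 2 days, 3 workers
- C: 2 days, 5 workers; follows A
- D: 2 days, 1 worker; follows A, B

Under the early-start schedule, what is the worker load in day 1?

6

At early start, day 1 has: A, B.
Demand: 3 + 3 = 6.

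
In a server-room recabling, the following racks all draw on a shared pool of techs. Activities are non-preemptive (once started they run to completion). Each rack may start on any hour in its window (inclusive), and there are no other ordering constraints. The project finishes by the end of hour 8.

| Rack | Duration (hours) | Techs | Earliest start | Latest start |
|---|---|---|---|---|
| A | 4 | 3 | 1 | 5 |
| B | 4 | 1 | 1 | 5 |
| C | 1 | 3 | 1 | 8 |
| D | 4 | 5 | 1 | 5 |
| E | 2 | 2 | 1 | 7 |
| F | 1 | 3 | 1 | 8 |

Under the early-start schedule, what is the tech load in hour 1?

At early start, hour 1 has: A, B, C, D, E, F.
Demand: 3 + 1 + 3 + 5 + 2 + 3 = 17.

17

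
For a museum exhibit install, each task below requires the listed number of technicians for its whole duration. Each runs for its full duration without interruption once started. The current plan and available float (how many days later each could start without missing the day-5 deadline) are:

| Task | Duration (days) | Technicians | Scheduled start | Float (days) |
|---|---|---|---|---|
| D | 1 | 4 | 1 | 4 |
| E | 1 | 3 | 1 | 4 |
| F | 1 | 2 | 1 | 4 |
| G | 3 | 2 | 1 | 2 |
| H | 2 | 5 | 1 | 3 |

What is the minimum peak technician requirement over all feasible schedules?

Early-start (D@1, E@1, F@1, G@1, H@1) gives peak 16: d1:16  d2:7  d3:2  d4:0  d5:0.
Shift E→2, F→3, H→4.
Schedule D@1, E@2, F@3, G@1, H@4: d1:6  d2:5  d3:4  d4:5  d5:5 — peak 6.

6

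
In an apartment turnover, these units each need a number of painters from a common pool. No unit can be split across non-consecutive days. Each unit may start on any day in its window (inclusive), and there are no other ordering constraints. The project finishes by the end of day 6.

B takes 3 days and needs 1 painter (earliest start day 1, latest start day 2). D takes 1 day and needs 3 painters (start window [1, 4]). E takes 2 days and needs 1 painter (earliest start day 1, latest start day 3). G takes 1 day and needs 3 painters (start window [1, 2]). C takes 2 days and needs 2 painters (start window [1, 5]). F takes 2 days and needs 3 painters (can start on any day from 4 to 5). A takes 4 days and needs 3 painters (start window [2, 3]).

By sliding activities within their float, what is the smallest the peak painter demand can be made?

6

Early-start (B@1, D@1, E@1, G@1, C@1, F@4, A@2) gives peak 10: d1:10  d2:7  d3:4  d4:6  d5:6  d6:0.
Shift G→2, C→3, F→5, A→3.
Schedule B@1, D@1, E@1, G@2, C@3, F@5, A@3: d1:5  d2:5  d3:6  d4:5  d5:6  d6:6 — peak 6.
Total painter-days = 33 over 6 days ⇒ peak ≥ ⌈33/6⌉ = 6, so 6 is optimal.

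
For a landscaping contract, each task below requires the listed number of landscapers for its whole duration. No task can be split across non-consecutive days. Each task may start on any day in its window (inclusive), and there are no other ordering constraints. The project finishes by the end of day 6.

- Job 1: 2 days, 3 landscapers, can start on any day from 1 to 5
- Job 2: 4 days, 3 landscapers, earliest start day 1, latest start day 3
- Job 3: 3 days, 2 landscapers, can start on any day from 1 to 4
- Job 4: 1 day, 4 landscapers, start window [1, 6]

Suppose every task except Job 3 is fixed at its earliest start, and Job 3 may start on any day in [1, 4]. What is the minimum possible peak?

10

Job 3@1: d1:12  d2:8  d3:5  d4:3  d5:0  d6:0 → peak 12
Job 3@2: d1:10  d2:8  d3:5  d4:5  d5:0  d6:0 → peak 10
Job 3@3: d1:10  d2:6  d3:5  d4:5  d5:2  d6:0 → peak 10
Job 3@4: d1:10  d2:6  d3:3  d4:5  d5:2  d6:2 → peak 10
Best is Job 3@2, peak 10.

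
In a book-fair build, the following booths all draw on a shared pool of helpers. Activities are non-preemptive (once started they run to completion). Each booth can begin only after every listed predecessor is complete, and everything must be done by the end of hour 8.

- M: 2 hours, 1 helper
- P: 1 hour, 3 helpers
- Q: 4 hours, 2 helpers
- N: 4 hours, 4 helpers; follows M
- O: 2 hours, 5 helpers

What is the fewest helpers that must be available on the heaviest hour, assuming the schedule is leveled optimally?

6

Early-start (M@1, P@1, Q@1, N@3, O@1) gives peak 11: h1:11  h2:8  h3:6  h4:6  h5:4  h6:4  h7:0  h8:0.
Shift O→7.
Schedule M@1, P@1, Q@1, N@3, O@7: h1:6  h2:3  h3:6  h4:6  h5:4  h6:4  h7:5  h8:5 — peak 6.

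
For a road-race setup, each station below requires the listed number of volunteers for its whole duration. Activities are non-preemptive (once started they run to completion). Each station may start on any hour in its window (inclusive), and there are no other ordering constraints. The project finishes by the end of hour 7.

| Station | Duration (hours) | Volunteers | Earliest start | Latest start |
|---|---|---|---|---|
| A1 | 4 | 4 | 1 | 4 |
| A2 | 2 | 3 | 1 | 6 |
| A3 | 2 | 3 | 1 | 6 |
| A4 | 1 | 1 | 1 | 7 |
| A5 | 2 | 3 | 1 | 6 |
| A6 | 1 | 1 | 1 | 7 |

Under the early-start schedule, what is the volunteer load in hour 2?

At early start, hour 2 has: A1, A2, A3, A5.
Demand: 4 + 3 + 3 + 3 = 13.

13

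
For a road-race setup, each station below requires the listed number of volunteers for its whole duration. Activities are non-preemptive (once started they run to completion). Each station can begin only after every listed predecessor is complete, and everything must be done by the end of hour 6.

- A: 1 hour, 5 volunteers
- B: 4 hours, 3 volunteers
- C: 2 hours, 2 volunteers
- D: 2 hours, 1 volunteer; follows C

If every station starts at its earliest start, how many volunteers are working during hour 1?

At early start, hour 1 has: A, B, C.
Demand: 5 + 3 + 2 = 10.

10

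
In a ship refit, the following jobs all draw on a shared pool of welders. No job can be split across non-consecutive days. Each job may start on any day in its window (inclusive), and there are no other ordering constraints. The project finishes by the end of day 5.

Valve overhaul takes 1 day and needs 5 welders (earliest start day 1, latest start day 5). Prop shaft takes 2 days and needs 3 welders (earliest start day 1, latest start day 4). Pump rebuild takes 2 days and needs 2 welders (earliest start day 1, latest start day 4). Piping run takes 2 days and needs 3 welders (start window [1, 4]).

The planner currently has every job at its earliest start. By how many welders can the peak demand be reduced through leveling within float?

Early-start peak: d1:13  d2:8  d3:0  d4:0  d5:0 ⇒ 13.
Leveled (Valve overhaul@1, Prop shaft@2, Pump rebuild@2, Piping run@4): d1:5  d2:5  d3:5  d4:3  d5:3 ⇒ 5.
Reduction 13 − 5 = 8.

8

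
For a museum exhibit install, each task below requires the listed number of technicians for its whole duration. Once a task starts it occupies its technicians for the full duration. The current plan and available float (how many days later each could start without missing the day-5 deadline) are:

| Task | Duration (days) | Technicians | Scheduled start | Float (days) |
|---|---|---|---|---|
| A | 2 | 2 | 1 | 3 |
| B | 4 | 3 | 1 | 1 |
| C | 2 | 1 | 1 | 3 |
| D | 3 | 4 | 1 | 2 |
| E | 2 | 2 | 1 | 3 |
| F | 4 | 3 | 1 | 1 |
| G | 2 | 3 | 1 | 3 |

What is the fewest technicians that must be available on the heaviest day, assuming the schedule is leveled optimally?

12

Early-start (A@1, B@1, C@1, D@1, E@1, F@1, G@1) gives peak 18: d1:18  d2:18  d3:10  d4:6  d5:0.
Shift D→3, E→3.
Schedule A@1, B@1, C@1, D@3, E@3, F@1, G@1: d1:12  d2:12  d3:12  d4:12  d5:4 — peak 12.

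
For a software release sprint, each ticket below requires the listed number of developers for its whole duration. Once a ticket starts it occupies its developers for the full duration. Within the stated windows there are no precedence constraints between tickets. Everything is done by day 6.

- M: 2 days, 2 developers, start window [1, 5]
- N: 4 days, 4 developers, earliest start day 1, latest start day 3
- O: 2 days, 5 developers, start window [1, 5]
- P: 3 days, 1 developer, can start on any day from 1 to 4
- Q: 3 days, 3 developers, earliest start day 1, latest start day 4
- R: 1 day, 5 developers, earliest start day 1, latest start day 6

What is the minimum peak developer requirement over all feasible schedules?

Early-start (M@1, N@1, O@1, P@1, Q@1, R@1) gives peak 20: d1:20  d2:15  d3:8  d4:4  d5:0  d6:0.
Shift O→5, P→4, Q→4, R→3.
Schedule M@1, N@1, O@5, P@4, Q@4, R@3: d1:6  d2:6  d3:9  d4:8  d5:9  d6:9 — peak 9.

9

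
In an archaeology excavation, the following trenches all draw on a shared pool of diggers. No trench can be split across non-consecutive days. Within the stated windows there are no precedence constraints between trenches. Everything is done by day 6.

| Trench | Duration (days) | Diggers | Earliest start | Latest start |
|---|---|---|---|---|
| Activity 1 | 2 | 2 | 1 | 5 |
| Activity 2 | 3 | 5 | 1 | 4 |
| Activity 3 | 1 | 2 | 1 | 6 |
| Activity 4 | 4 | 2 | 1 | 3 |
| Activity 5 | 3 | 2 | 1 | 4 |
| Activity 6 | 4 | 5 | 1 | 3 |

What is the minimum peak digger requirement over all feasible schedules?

Early-start (Activity 1@1, Activity 2@1, Activity 3@1, Activity 4@1, Activity 5@1, Activity 6@1) gives peak 18: d1:18  d2:16  d3:14  d4:7  d5:0  d6:0.
Shift Activity 5→4, Activity 6→3.
Schedule Activity 1@1, Activity 2@1, Activity 3@1, Activity 4@1, Activity 5@4, Activity 6@3: d1:11  d2:9  d3:12  d4:9  d5:7  d6:7 — peak 12.

12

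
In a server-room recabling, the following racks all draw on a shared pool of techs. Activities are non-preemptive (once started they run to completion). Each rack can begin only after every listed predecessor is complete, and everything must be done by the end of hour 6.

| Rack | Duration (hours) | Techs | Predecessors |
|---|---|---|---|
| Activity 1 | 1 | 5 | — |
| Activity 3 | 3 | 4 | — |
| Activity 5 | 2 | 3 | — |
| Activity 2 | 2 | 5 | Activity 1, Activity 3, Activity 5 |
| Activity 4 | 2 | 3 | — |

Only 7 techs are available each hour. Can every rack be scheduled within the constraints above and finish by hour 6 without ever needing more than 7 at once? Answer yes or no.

The minimum achievable peak is 8; 7 < 8, so no feasible schedule stays within the cap.

no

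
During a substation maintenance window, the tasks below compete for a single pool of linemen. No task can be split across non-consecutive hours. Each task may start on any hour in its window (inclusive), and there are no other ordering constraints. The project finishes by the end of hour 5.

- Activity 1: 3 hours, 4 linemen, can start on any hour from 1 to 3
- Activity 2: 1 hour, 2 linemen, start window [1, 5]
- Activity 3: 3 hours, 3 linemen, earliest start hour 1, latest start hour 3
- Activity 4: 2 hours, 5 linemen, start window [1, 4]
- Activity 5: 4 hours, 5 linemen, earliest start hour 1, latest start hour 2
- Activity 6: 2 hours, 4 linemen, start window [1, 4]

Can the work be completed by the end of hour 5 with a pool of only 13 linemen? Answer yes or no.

Schedule Activity 1@1, Activity 2@1, Activity 3@3, Activity 4@4, Activity 5@2, Activity 6@1: h1:10  h2:13  h3:12  h4:13  h5:13 — peak 13 ≤ 13.

yes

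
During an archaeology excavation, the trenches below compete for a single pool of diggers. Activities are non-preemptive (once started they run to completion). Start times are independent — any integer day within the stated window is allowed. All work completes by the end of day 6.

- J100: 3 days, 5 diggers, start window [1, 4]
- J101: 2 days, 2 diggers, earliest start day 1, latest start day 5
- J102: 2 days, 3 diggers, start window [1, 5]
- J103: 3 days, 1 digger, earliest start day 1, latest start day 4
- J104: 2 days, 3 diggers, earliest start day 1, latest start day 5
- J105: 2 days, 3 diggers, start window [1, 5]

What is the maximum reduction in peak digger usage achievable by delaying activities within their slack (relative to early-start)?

9

Early-start peak: d1:17  d2:17  d3:6  d4:0  d5:0  d6:0 ⇒ 17.
Leveled (J100@1, J101@1, J102@3, J103@4, J104@4, J105@5): d1:7  d2:7  d3:8  d4:7  d5:7  d6:4 ⇒ 8.
Reduction 17 − 8 = 9.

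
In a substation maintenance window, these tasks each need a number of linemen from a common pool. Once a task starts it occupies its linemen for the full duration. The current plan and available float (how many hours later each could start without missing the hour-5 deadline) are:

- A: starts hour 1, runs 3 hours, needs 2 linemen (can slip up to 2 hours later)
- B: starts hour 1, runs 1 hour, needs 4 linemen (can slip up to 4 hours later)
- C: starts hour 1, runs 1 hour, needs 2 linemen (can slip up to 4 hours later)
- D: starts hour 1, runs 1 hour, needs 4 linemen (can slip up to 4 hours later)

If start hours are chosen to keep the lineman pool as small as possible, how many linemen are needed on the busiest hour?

Early-start (A@1, B@1, C@1, D@1) gives peak 12: h1:12  h2:2  h3:2  h4:0  h5:0.
Shift B→4, D→5.
Schedule A@1, B@4, C@1, D@5: h1:4  h2:2  h3:2  h4:4  h5:4 — peak 4.
Total lineman-hours = 16 over 5 hours ⇒ peak ≥ ⌈16/5⌉ = 4, so 4 is optimal.

4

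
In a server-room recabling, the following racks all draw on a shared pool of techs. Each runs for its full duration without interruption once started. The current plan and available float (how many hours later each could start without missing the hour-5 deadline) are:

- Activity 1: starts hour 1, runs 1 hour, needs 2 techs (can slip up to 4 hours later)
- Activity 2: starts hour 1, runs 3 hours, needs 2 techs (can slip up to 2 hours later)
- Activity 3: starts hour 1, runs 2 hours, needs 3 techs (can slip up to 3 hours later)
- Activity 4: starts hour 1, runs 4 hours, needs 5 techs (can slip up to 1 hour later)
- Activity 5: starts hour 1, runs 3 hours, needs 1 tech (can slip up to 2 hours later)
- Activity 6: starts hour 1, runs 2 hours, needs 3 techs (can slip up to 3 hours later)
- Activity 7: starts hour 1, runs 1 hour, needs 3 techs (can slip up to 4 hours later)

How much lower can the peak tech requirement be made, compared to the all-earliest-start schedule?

9

Early-start peak: h1:19  h2:14  h3:8  h4:5  h5:0 ⇒ 19.
Leveled (Activity 1@1, Activity 2@1, Activity 3@1, Activity 4@2, Activity 5@3, Activity 6@4, Activity 7@1): h1:10  h2:10  h3:8  h4:9  h5:9 ⇒ 10.
Reduction 19 − 10 = 9.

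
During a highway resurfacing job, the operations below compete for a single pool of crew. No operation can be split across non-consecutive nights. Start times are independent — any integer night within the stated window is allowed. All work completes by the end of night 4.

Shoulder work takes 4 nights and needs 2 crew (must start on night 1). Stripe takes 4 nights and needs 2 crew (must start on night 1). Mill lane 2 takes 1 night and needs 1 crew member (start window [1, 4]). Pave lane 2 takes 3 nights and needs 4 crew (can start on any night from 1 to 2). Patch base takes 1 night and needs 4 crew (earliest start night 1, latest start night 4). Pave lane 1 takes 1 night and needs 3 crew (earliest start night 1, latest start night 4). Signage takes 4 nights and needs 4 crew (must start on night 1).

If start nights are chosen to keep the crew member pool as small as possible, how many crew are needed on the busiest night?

15

Early-start (Shoulder work@1, Stripe@1, Mill lane 2@1, Pave lane 2@1, Patch base@1, Pave lane 1@1, Signage@1) gives peak 20: n1:20  n2:12  n3:12  n4:8.
Shift Patch base→4, Pave lane 1→2.
Schedule Shoulder work@1, Stripe@1, Mill lane 2@1, Pave lane 2@1, Patch base@4, Pave lane 1@2, Signage@1: n1:13  n2:15  n3:12  n4:12 — peak 15.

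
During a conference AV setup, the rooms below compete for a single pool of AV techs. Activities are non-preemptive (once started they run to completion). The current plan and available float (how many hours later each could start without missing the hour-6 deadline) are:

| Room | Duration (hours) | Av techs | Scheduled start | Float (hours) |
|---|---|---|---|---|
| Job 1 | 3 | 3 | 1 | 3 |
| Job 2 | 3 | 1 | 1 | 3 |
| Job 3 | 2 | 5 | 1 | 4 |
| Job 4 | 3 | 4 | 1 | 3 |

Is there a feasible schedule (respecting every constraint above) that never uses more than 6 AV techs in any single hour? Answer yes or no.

no

The minimum achievable peak is 7; 6 < 7, so no feasible schedule stays within the cap.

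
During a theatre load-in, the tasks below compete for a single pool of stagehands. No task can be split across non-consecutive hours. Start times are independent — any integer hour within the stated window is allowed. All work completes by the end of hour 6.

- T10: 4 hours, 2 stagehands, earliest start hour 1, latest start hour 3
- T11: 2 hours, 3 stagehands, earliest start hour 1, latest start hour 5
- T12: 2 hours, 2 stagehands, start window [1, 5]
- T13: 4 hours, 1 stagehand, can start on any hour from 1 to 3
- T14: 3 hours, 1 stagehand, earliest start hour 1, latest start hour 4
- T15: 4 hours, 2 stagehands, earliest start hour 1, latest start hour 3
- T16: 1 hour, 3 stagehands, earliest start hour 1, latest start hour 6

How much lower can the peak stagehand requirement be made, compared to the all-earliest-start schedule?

7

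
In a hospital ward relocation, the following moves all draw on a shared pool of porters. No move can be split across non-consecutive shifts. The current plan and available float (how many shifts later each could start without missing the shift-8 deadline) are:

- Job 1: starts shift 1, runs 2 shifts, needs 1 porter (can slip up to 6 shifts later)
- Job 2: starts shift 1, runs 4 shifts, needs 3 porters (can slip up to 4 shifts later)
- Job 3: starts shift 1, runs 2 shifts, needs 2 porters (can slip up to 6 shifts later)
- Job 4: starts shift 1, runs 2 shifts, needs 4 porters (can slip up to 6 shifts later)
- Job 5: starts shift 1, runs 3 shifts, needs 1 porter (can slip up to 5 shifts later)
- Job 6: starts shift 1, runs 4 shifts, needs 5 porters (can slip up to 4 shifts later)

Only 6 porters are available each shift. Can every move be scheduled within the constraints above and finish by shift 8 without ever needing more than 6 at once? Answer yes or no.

no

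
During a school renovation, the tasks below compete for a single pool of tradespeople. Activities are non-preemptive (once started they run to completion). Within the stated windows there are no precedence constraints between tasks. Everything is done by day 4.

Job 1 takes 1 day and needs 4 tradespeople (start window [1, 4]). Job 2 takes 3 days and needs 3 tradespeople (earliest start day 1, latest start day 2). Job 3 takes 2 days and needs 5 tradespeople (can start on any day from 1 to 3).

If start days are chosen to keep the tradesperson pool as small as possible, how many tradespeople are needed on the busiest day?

8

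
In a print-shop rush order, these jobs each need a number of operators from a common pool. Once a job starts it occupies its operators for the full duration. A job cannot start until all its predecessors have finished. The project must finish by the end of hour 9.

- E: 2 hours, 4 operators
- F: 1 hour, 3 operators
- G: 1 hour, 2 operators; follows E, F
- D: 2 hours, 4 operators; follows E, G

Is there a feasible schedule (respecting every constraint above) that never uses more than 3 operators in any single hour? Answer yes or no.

no

The minimum achievable peak is 4; 3 < 4, so no feasible schedule stays within the cap.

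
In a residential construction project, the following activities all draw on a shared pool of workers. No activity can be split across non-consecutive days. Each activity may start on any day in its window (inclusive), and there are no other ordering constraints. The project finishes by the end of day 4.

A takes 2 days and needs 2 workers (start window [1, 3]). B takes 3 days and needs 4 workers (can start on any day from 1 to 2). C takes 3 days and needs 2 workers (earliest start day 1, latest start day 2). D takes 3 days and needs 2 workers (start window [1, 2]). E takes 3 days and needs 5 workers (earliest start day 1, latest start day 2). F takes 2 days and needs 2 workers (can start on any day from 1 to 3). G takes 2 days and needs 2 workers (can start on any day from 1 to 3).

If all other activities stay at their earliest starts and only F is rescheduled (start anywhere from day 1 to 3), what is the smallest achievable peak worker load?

F@1: d1:19  d2:19  d3:13  d4:0 → peak 19
F@2: d1:17  d2:19  d3:15  d4:0 → peak 19
F@3: d1:17  d2:17  d3:15  d4:2 → peak 17
Best is F@3, peak 17.

17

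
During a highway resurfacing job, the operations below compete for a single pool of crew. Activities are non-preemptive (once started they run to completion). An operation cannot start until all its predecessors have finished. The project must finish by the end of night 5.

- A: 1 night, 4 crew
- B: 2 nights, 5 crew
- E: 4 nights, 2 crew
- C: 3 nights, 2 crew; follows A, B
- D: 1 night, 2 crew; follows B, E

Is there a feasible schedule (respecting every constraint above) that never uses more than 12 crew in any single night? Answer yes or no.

Schedule A@1, B@1, E@1, C@3, D@5: n1:11  n2:7  n3:4  n4:4  n5:4 — peak 11 ≤ 12.

yes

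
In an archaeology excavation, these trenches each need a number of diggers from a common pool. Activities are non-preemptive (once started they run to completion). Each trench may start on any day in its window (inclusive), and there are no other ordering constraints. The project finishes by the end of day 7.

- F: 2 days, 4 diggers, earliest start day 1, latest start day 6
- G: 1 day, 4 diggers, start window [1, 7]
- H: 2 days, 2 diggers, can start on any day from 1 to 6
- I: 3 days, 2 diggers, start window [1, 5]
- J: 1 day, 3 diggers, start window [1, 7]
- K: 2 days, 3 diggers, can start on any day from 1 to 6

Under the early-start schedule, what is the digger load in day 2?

At early start, day 2 has: F, H, I, K.
Demand: 4 + 2 + 2 + 3 = 11.

11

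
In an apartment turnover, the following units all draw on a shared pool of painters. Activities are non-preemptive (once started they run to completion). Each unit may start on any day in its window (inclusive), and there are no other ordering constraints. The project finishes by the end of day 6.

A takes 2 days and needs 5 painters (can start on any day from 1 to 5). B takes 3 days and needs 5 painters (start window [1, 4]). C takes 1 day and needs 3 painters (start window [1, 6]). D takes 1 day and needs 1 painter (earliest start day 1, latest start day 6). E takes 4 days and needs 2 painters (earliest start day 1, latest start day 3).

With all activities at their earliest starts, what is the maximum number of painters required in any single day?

Early-start schedule: A@1, B@1, C@1, D@1, E@1.
Load per day: day 1: 16, day 2: 12, day 3: 7, day 4: 2, day 5: 0, day 6: 0.
Peak is 16.

16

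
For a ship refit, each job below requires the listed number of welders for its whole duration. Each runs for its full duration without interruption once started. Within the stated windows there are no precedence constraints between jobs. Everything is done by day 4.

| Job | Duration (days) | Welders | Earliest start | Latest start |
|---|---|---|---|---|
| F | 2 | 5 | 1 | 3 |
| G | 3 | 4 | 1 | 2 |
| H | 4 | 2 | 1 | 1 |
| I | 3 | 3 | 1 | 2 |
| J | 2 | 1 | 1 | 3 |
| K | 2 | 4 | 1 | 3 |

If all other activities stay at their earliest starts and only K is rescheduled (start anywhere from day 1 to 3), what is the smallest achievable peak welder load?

15

K@1: d1:19  d2:19  d3:9  d4:2 → peak 19
K@2: d1:15  d2:19  d3:13  d4:2 → peak 19
K@3: d1:15  d2:15  d3:13  d4:6 → peak 15
Best is K@3, peak 15.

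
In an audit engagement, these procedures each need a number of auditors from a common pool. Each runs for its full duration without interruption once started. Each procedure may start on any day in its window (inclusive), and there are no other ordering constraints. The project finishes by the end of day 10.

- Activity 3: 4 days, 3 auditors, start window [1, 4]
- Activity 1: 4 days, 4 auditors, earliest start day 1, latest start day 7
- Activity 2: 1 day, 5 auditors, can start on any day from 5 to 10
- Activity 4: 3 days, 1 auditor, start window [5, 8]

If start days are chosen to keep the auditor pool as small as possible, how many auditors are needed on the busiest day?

5

Early-start (Activity 3@1, Activity 1@1, Activity 2@5, Activity 4@5) gives peak 7: d1:7  d2:7  d3:7  d4:7  d5:6  d6:1  d7:1  d8:0  d9:0  d10:0.
Shift Activity 1→5, Activity 2→9.
Schedule Activity 3@1, Activity 1@5, Activity 2@9, Activity 4@5: d1:3  d2:3  d3:3  d4:3  d5:5  d6:5  d7:5  d8:4  d9:5  d10:0 — peak 5.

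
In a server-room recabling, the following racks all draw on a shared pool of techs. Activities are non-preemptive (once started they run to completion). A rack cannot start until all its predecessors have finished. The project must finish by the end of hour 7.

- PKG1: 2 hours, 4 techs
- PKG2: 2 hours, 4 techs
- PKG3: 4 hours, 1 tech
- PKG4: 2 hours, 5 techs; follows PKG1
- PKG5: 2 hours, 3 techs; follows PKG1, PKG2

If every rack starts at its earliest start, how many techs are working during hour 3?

At early start, hour 3 has: PKG3, PKG4, PKG5.
Demand: 1 + 5 + 3 = 9.

9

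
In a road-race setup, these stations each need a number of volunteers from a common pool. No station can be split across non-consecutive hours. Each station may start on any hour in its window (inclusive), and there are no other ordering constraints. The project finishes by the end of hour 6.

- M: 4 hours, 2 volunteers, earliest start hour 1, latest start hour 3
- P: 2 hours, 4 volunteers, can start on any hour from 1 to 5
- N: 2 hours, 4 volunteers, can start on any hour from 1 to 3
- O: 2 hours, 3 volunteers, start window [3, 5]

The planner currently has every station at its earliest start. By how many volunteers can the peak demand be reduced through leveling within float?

4

Early-start peak: h1:10  h2:10  h3:5  h4:5  h5:0  h6:0 ⇒ 10.
Leveled (M@1, P@1, N@3, O@5): h1:6  h2:6  h3:6  h4:6  h5:3  h6:3 ⇒ 6.
Reduction 10 − 6 = 4.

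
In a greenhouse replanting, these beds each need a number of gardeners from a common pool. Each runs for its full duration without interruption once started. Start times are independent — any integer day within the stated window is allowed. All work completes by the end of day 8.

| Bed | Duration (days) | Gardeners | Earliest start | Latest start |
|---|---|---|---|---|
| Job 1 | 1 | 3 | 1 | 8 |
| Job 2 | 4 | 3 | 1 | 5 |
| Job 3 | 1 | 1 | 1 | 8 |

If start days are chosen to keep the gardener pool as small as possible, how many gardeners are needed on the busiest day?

Early-start (Job 1@1, Job 2@1, Job 3@1) gives peak 7: d1:7  d2:3  d3:3  d4:3  d5:0  d6:0  d7:0  d8:0.
Shift Job 2→2, Job 3→6.
Schedule Job 1@1, Job 2@2, Job 3@6: d1:3  d2:3  d3:3  d4:3  d5:3  d6:1  d7:0  d8:0 — peak 3.

3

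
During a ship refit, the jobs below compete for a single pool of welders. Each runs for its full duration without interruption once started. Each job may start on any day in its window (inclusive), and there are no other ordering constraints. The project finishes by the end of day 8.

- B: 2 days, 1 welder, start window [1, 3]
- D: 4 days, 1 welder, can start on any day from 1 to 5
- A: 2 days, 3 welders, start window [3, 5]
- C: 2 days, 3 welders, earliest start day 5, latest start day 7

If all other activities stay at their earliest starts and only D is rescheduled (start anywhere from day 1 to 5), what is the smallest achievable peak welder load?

4

D@1: d1:2  d2:2  d3:4  d4:4  d5:3  d6:3  d7:0  d8:0 → peak 4
D@2: d1:1  d2:2  d3:4  d4:4  d5:4  d6:3  d7:0  d8:0 → peak 4
D@3: d1:1  d2:1  d3:4  d4:4  d5:4  d6:4  d7:0  d8:0 → peak 4
D@4: d1:1  d2:1  d3:3  d4:4  d5:4  d6:4  d7:1  d8:0 → peak 4
D@5: d1:1  d2:1  d3:3  d4:3  d5:4  d6:4  d7:1  d8:1 → peak 4
Best is D@1, peak 4.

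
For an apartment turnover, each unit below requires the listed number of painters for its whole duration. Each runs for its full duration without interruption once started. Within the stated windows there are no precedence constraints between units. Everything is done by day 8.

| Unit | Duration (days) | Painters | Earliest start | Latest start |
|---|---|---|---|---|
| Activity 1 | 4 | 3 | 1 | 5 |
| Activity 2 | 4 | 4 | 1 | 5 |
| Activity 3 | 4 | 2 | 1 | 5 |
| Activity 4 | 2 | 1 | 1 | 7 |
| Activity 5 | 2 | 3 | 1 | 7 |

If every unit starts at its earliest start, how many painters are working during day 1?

13

At early start, day 1 has: Activity 1, Activity 2, Activity 3, Activity 4, Activity 5.
Demand: 3 + 4 + 2 + 1 + 3 = 13.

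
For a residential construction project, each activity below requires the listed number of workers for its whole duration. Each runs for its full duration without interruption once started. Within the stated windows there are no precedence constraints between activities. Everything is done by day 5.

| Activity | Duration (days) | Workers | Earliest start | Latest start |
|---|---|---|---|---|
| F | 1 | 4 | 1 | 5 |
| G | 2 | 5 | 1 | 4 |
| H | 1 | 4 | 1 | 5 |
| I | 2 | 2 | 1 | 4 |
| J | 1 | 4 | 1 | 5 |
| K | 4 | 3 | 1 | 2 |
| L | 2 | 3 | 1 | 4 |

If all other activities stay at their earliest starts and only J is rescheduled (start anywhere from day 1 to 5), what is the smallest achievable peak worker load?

21

J@1: d1:25  d2:13  d3:3  d4:3  d5:0 → peak 25
J@2: d1:21  d2:17  d3:3  d4:3  d5:0 → peak 21
J@3: d1:21  d2:13  d3:7  d4:3  d5:0 → peak 21
J@4: d1:21  d2:13  d3:3  d4:7  d5:0 → peak 21
J@5: d1:21  d2:13  d3:3  d4:3  d5:4 → peak 21
Best is J@2, peak 21.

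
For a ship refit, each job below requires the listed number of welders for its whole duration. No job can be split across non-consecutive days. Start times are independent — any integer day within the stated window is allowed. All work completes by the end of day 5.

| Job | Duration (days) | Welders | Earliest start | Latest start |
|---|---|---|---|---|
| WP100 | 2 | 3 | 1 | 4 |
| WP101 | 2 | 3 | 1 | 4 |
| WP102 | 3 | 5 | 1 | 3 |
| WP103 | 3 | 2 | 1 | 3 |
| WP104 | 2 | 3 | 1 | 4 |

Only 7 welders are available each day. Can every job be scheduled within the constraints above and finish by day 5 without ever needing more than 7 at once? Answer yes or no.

Total welder-days = 39; over 5 days the average is 39/5 > 7, so some day must exceed 7.

no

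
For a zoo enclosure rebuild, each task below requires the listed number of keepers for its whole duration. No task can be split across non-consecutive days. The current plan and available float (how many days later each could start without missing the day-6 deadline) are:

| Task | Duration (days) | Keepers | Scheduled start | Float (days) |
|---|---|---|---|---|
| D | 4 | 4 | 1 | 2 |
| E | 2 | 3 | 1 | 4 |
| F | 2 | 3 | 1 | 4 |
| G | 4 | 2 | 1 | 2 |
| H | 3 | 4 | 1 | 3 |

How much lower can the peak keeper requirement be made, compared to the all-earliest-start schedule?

Early-start peak: d1:16  d2:16  d3:10  d4:6  d5:0  d6:0 ⇒ 16.
Leveled (D@1, E@1, F@1, G@3, H@3): d1:10  d2:10  d3:10  d4:10  d5:6  d6:2 ⇒ 10.
Reduction 16 − 10 = 6.

6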